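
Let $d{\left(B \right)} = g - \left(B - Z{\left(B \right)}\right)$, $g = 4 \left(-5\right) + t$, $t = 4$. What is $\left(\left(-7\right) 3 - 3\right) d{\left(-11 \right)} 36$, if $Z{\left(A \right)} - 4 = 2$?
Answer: $-864$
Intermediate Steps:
$Z{\left(A \right)} = 6$ ($Z{\left(A \right)} = 4 + 2 = 6$)
$g = -16$ ($g = 4 \left(-5\right) + 4 = -20 + 4 = -16$)
$d{\left(B \right)} = -10 - B$ ($d{\left(B \right)} = -16 - \left(B - 6\right) = -16 - \left(-6 + B\right) = -10 - B$)
$\left(\left(-7\right) 3 - 3\right) d{\left(-11 \right)} 36 = \left(\left(-7\right) 3 - 3\right) \left(-10 - -11\right) 36 = \left(-21 + \left(-3 + 0\right)\right) \left(-10 + 11\right) 36 = \left(-21 - 3\right) 1 \cdot 36 = \left(-24\right) 1 \cdot 36 = \left(-24\right) 36 = -864$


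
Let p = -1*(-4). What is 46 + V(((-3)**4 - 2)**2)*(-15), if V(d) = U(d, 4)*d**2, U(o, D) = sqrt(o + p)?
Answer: 46 - 584251215*sqrt(6245) ≈ -4.6171e+10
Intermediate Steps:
p = 4
U(o, D) = sqrt(4 + o) (U(o, D) = sqrt(o + 4) = sqrt(4 + o))
V(d) = d**2*sqrt(4 + d) (V(d) = sqrt(4 + d)*d**2 = d**2*sqrt(4 + d))
46 + V(((-3)**4 - 2)**2)*(-15) = 46 + ((((-3)**4 - 2)**2)**2*sqrt(4 + ((-3)**4 - 2)**2))*(-15) = 46 + (((81 - 2)**2)**2*sqrt(4 + (81 - 2)**2))*(-15) = 46 + ((79**2)**2*sqrt(4 + 79**2))*(-15) = 46 + (6241**2*sqrt(4 + 6241))*(-15) = 46 + (38950081*sqrt(6245))*(-15) = 46 - 584251215*sqrt(6245)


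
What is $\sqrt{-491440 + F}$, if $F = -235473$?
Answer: $i \sqrt{726913} \approx 852.59 i$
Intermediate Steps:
$\sqrt{-491440 + F} = \sqrt{-491440 - 235473} = \sqrt{-726913} = i \sqrt{726913}$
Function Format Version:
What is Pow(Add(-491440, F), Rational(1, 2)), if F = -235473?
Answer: Mul(I, Pow(726913, Rational(1, 2))) ≈ Mul(852.59, I)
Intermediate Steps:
Pow(Add(-491440, F), Rational(1, 2)) = Pow(Add(-491440, -235473), Rational(1, 2)) = Pow(-726913, Rational(1, 2)) = Mul(I, Pow(726913, Rational(1, 2)))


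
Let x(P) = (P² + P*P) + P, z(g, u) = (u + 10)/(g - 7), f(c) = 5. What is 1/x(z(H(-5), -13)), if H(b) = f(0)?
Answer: ⅙ ≈ 0.16667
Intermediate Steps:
H(b) = 5
z(g, u) = (10 + u)/(-7 + g)
x(P) = P + 2*P² (x(P) = (P² + P²) + P = 2*P² + P = P + 2*P²)
1/x(z(H(-5), -13)) = 1/(((10 - 13)/(-7 + 5))*(1 + 2*((10 - 13)/(-7 + 5)))) = 1/((-3/(-2))*(1 + 2*(-3/(-2)))) = 1/((-½*(-3))*(1 + 2*(-½*(-3)))) = 1/(3*(1 + 2*(3/2))/2) = 1/(3*(1 + 3)/2) = 1/((3/2)*4) = 1/6 = ⅙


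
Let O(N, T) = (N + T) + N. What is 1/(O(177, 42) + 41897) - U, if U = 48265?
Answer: -2041271644/42293 ≈ -48265.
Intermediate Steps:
O(N, T) = T + 2*N
1/(O(177, 42) + 41897) - U = 1/((42 + 2*177) + 41897) - 1*48265 = 1/((42 + 354) + 41897) - 48265 = 1/(396 + 41897) - 48265 = 1/42293 - 48265 = -2041271644/42293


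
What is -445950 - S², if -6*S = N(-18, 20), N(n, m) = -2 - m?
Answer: -4013671/9 ≈ -4.4596e+5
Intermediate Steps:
S = 11/3 (S = -(-2 - 1*20)/6 = -(-2 - 20)/6 = -⅙*(-22) = 11/3 ≈ 3.6667)
-445950 - S² = -445950 - (11/3)² = -445950 - 1*121/9 = -445950 - 121/9 = -4013671/9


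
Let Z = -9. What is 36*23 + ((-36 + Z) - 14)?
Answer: 769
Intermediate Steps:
36*23 + ((-36 + Z) - 14) = 36*23 + ((-36 - 9) - 14) = 828 + (-45 - 14) = 828 - 59 = 769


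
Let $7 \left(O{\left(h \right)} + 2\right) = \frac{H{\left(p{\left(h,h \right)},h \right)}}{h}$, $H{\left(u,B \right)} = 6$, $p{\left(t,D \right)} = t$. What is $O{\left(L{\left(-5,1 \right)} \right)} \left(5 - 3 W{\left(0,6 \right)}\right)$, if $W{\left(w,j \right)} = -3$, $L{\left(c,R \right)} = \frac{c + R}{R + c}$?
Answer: $-16$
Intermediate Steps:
$L{\left(c,R \right)} = 1$ ($L{\left(c,R \right)} = \frac{R + c}{R + c} = 1$)
$O{\left(h \right)} = -2 + \frac{6}{7 h}$ ($O{\left(h \right)} = -2 + \frac{6 \frac{1}{h}}{7} = -2 + \frac{6}{7 h}$)
$O{\left(L{\left(-5,1 \right)} \right)} \left(5 - 3 W{\left(0,6 \right)}\right) = \left(-2 + \frac{6}{7 \cdot 1}\right) \left(5 - -9\right) = \left(-2 + \frac{6}{7} \cdot 1\right) \left(5 + 9\right) = \left(-2 + \frac{6}{7}\right) 14 = \left(- \frac{8}{7}\right) 14 = -16$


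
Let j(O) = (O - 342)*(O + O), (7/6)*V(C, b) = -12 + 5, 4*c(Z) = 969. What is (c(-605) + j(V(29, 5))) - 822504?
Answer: -3272343/4 ≈ -8.1809e+5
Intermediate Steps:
c(Z) = 969/4 (c(Z) = (¼)*969 = 969/4)
V(C, b) = -6 (V(C, b) = 6*(-12 + 5)/7 = (6/7)*(-7) = -6)
j(O) = 2*O*(-342 + O) (j(O) = (-342 + O)*(2*O) = 2*O*(-342 + O))
(c(-605) + j(V(29, 5))) - 822504 = (969/4 + 2*(-6)*(-342 - 6)) - 822504 = (969/4 + 2*(-6)*(-348)) - 822504 = (969/4 + 4176) - 822504 = 17673/4 - 822504 = -3272343/4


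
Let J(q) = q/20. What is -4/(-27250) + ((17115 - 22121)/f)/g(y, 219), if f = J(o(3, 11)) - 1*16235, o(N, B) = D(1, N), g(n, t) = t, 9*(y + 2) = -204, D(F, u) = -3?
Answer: 1506354914/968873164125 ≈ 0.0015547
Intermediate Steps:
y = -74/3 (y = -2 + (⅑)*(-204) = -2 - 68/3 = -74/3 ≈ -24.667)
o(N, B) = -3
J(q) = q/20 (J(q) = q*(1/20) = q/20)
f = -324703/20 (f = (1/20)*(-3) - 1*16235 = -3/20 - 16235 = -324703/20 ≈ -16235.)
-4/(-27250) + ((17115 - 22121)/f)/g(y, 219) = -4/(-27250) + ((17115 - 22121)/(-324703/20))/219 = -4*(-1/27250) - 5006*(-20/324703)*(1/219) = 2/13625 + (100120/324703)*(1/219) = 2/13625 + 100120/71109957 = 1506354914/968873164125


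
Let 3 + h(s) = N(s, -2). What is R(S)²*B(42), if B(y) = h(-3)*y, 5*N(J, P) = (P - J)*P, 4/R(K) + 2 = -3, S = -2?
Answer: -11424/125 ≈ -91.392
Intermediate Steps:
R(K) = -⅘ (R(K) = 4/(-2 - 3) = 4/(-5) = 4*(-⅕) = -⅘)
N(J, P) = P*(P - J)/5 (N(J, P) = ((P - J)*P)/5 = (P*(P - J))/5 = P*(P - J)/5)
h(s) = -11/5 + 2*s/5 (h(s) = -3 + (⅕)*(-2)*(-2 - s) = -3 + (⅘ + 2*s/5) = -11/5 + 2*s/5)
B(y) = -17*y/5 (B(y) = (-11/5 + (⅖)*(-3))*y = (-11/5 - 6/5)*y = -17*y/5)
R(S)²*B(42) = (-⅘)²*(-17/5*42) = (16/25)*(-714/5) = -11424/125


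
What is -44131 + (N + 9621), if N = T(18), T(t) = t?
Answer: -34492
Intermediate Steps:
N = 18
-44131 + (N + 9621) = -44131 + (18 + 9621) = -44131 + 9639 = -34492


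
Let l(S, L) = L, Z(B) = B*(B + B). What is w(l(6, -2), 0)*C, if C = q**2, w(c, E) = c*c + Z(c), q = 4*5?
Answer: 4800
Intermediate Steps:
Z(B) = 2*B**2 (Z(B) = B*(2*B) = 2*B**2)
q = 20
w(c, E) = 3*c**2 (w(c, E) = c*c + 2*c**2 = c**2 + 2*c**2 = 3*c**2)
C = 400 (C = 20**2 = 400)
w(l(6, -2), 0)*C = (3*(-2)**2)*400 = (3*4)*400 = 12*400 = 4800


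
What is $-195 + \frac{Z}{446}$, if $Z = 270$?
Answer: $- \frac{43350}{223} \approx -194.39$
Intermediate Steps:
$-195 + \frac{Z}{446} = -195 + \frac{270}{446} = -195 + 270 \cdot \frac{1}{446} = -195 + \frac{135}{223} = - \frac{43350}{223}$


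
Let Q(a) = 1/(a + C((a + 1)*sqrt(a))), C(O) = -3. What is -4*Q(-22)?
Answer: 4/25 ≈ 0.16000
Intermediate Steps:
Q(a) = 1/(-3 + a) (Q(a) = 1/(a - 3) = 1/(-3 + a))
-4*Q(-22) = -4/(-3 - 22) = -4/(-25) = -4*(-1/25) = 4/25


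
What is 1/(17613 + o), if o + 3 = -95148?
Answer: -1/77538 ≈ -1.2897e-5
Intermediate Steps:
o = -95151 (o = -3 - 95148 = -95151)
1/(17613 + o) = 1/(17613 - 95151) = 1/(-77538) = -1/77538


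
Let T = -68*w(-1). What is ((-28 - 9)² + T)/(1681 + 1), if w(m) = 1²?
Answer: 1301/1682 ≈ 0.77348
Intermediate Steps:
w(m) = 1
T = -68 (T = -68*1 = -68)
((-28 - 9)² + T)/(1681 + 1) = ((-28 - 9)² - 68)/(1681 + 1) = ((-37)² - 68)/1682 = (1369 - 68)*(1/1682) = 1301*(1/1682) = 1301/1682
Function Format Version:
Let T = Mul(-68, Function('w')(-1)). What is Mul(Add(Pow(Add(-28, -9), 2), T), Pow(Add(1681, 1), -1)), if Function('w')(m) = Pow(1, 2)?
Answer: Rational(1301, 1682) ≈ 0.77348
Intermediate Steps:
Function('w')(m) = 1
T = -68 (T = Mul(-68, 1) = -68)
Mul(Add(Pow(Add(-28, -9), 2), T), Pow(Add(1681, 1), -1)) = Mul(Add(Pow(Add(-28, -9), 2), -68), Pow(Add(1681, 1), -1)) = Mul(Add(Pow(-37, 2), -68), Pow(1682, -1)) = Mul(Add(1369, -68), Rational(1, 1682)) = Mul(1301, Rational(1, 1682)) = Rational(1301, 1682)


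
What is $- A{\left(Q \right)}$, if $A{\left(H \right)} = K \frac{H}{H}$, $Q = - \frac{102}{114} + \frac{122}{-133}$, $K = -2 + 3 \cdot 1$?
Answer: $-1$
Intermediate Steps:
$K = 1$ ($K = -2 + 3 = 1$)
$Q = - \frac{241}{133}$ ($Q = \left(-102\right) \frac{1}{114} + 122 \left(- \frac{1}{133}\right) = - \frac{17}{19} - \frac{122}{133} = - \frac{241}{133} \approx -1.812$)
$A{\left(H \right)} = 1$ ($A{\left(H \right)} = 1 \frac{H}{H} = 1 \cdot 1 = 1$)
$- A{\left(Q \right)} = \left(-1\right) 1 = -1$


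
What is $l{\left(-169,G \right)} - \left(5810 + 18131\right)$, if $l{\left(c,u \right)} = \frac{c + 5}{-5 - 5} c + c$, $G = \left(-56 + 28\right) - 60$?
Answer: $- \frac{134408}{5} \approx -26882.0$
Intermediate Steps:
$G = -88$ ($G = -28 - 60 = -88$)
$l{\left(c,u \right)} = c + c \left(- \frac{1}{2} - \frac{c}{10}\right)$ ($l{\left(c,u \right)} = \frac{5 + c}{-10} c + c = \left(5 + c\right) \left(- \frac{1}{10}\right) c + c = \left(- \frac{1}{2} - \frac{c}{10}\right) c + c = c \left(- \frac{1}{2} - \frac{c}{10}\right) + c = c + c \left(- \frac{1}{2} - \frac{c}{10}\right)$)
$l{\left(-169,G \right)} - \left(5810 + 18131\right) = \frac{1}{10} \left(-169\right) \left(5 - -169\right) - \left(5810 + 18131\right) = \frac{1}{10} \left(-169\right) \left(5 + 169\right) - 23941 = \frac{1}{10} \left(-169\right) 174 - 23941 = - \frac{14703}{5} - 23941 = - \frac{134408}{5}$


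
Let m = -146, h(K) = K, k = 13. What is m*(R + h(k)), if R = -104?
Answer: 13286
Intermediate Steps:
m*(R + h(k)) = -146*(-104 + 13) = -146*(-91) = 13286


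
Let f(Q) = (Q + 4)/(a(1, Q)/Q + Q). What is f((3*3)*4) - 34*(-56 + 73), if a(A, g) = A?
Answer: -748226/1297 ≈ -576.89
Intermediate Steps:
f(Q) = (4 + Q)/(Q + 1/Q) (f(Q) = (Q + 4)/(1/Q + Q) = (4 + Q)/(1/Q + Q) = (4 + Q)/(Q + 1/Q))
f((3*3)*4) - 34*(-56 + 73) = ((3*3)*4)*(4 + (3*3)*4)/(1 + ((3*3)*4)**2) - 34*(-56 + 73) = (9*4)*(4 + 9*4)/(1 + (9*4)**2) - 34*17 = 36*(4 + 36)/(1 + 36**2) - 578 = 36*40/(1 + 1296) - 578 = 36*40/1297 - 578 = 36*(1/1297)*40 - 578 = 1440/1297 - 578 = -748226/1297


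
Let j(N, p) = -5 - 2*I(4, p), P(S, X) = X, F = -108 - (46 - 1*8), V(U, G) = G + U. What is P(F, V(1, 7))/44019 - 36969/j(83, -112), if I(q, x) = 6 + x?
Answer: -180815195/1012437 ≈ -178.59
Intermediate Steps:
F = -146 (F = -108 - (46 - 8) = -108 - 1*38 = -108 - 38 = -146)
j(N, p) = -17 - 2*p (j(N, p) = -5 - 2*(6 + p) = -5 + (-12 - 2*p) = -17 - 2*p)
P(F, V(1, 7))/44019 - 36969/j(83, -112) = (7 + 1)/44019 - 36969/(-17 - 2*(-112)) = 8*(1/44019) - 36969/(-17 + 224) = 8/44019 - 36969/207 = 8/44019 - 36969*1/207 = 8/44019 - 12323/69 = -180815195/1012437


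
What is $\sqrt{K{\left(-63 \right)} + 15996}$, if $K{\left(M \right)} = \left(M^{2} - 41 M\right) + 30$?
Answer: $\sqrt{22578} \approx 150.26$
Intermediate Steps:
$K{\left(M \right)} = 30 + M^{2} - 41 M$
$\sqrt{K{\left(-63 \right)} + 15996} = \sqrt{\left(30 + \left(-63\right)^{2} - -2583\right) + 15996} = \sqrt{\left(30 + 3969 + 2583\right) + 15996} = \sqrt{6582 + 15996} = \sqrt{22578}$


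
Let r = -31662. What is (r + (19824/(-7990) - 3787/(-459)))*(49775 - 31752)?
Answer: -61541323346107/107865 ≈ -5.7054e+8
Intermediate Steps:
(r + (19824/(-7990) - 3787/(-459)))*(49775 - 31752) = (-31662 + (19824/(-7990) - 3787/(-459)))*(49775 - 31752) = (-31662 + (19824*(-1/7990) - 3787*(-1/459)))*18023 = (-31662 + (-9912/3995 + 3787/459))*18023 = (-31662 + 622321/107865)*18023 = -3414599309/107865*18023 = -61541323346107/107865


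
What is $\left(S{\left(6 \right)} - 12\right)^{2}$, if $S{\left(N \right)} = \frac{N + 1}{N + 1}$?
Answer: $121$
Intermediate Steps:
$S{\left(N \right)} = 1$ ($S{\left(N \right)} = \frac{1 + N}{1 + N} = 1$)
$\left(S{\left(6 \right)} - 12\right)^{2} = \left(1 - 12\right)^{2} = \left(-11\right)^{2} = 121$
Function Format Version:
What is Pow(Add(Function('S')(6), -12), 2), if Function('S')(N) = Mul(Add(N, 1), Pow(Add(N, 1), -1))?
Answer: 121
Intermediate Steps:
Function('S')(N) = 1 (Function('S')(N) = Mul(Add(1, N), Pow(Add(1, N), -1)) = 1)
Pow(Add(Function('S')(6), -12), 2) = Pow(Add(1, -12), 2) = Pow(-11, 2) = 121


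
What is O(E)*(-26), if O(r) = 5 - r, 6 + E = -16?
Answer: -702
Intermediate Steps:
E = -22 (E = -6 - 16 = -22)
O(E)*(-26) = (5 - 1*(-22))*(-26) = (5 + 22)*(-26) = 27*(-26) = -702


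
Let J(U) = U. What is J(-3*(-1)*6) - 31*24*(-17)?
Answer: 12666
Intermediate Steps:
J(-3*(-1)*6) - 31*24*(-17) = -3*(-1)*6 - 31*24*(-17) = 3*6 - 744*(-17) = 18 - 1*(-12648) = 18 + 12648 = 12666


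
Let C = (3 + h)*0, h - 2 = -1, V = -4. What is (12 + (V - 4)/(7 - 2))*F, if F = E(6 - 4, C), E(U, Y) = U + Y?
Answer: 104/5 ≈ 20.800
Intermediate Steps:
h = 1 (h = 2 - 1 = 1)
C = 0 (C = (3 + 1)*0 = 4*0 = 0)
F = 2 (F = (6 - 4) + 0 = 2 + 0 = 2)
(12 + (V - 4)/(7 - 2))*F = (12 + (-4 - 4)/(7 - 2))*2 = (12 - 8/5)*2 = (52/5)*2 = 104/5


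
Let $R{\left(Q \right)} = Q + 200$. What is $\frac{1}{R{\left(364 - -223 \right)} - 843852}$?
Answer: $- \frac{1}{843065} \approx -1.1861 \cdot 10^{-6}$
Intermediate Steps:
$R{\left(Q \right)} = 200 + Q$
$\frac{1}{R{\left(364 - -223 \right)} - 843852} = \frac{1}{\left(200 + \left(364 - -223\right)\right) - 843852} = \frac{1}{\left(200 + \left(364 + 223\right)\right) - 843852} = \frac{1}{\left(200 + 587\right) - 843852} = \frac{1}{787 - 843852} = \frac{1}{-843065} = - \frac{1}{843065}$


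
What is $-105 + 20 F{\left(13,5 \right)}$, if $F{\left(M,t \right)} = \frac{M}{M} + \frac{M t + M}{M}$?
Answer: $35$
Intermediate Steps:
$F{\left(M,t \right)} = 1 + \frac{M + M t}{M}$
$-105 + 20 F{\left(13,5 \right)} = -105 + 20 \left(2 + 5\right) = -105 + 20 \cdot 7 = -105 + 140 = 35$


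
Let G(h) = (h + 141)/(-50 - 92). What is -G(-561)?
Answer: -210/71 ≈ -2.9577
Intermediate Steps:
G(h) = -141/142 - h/142 (G(h) = (141 + h)/(-142) = (141 + h)*(-1/142) = -141/142 - h/142)
-G(-561) = -(-141/142 - 1/142*(-561)) = -(-141/142 + 561/142) = -1*210/71 = -210/71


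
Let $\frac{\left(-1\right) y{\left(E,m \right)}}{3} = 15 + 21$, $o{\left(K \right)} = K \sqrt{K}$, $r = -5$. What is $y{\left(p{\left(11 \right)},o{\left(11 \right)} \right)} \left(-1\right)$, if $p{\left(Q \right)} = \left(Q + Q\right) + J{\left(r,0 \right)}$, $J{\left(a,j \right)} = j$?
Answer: $108$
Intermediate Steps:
$o{\left(K \right)} = K^{\frac{3}{2}}$
$p{\left(Q \right)} = 2 Q$ ($p{\left(Q \right)} = \left(Q + Q\right) + 0 = 2 Q + 0 = 2 Q$)
$y{\left(E,m \right)} = -108$ ($y{\left(E,m \right)} = - 3 \left(15 + 21\right) = \left(-3\right) 36 = -108$)
$y{\left(p{\left(11 \right)},o{\left(11 \right)} \right)} \left(-1\right) = \left(-108\right) \left(-1\right) = 108$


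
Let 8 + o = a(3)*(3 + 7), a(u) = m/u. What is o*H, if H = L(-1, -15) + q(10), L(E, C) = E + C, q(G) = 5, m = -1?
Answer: 374/3 ≈ 124.67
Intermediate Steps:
a(u) = -1/u
L(E, C) = C + E
o = -34/3 (o = -8 + (-1/3)*(3 + 7) = -8 - 1*⅓*10 = -8 - ⅓*10 = -8 - 10/3 = -34/3 ≈ -11.333)
H = -11 (H = (-15 - 1) + 5 = -16 + 5 = -11)
o*H = -34/3*(-11) = 374/3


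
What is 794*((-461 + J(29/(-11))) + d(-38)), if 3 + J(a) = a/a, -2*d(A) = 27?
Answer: -378341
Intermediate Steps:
d(A) = -27/2 (d(A) = -½*27 = -27/2)
J(a) = -2 (J(a) = -3 + a/a = -3 + 1 = -2)
794*((-461 + J(29/(-11))) + d(-38)) = 794*((-461 - 2) - 27/2) = 794*(-463 - 27/2) = 794*(-953/2) = -378341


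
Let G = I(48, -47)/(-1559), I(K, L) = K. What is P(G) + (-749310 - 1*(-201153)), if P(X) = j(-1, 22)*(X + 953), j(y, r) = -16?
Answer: -878347627/1559 ≈ -5.6340e+5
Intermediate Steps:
G = -48/1559 (G = 48/(-1559) = 48*(-1/1559) = -48/1559 ≈ -0.030789)
P(X) = -15248 - 16*X (P(X) = -16*(X + 953) = -16*(953 + X) = -15248 - 16*X)
P(G) + (-749310 - 1*(-201153)) = (-15248 - 16*(-48/1559)) + (-749310 - 1*(-201153)) = (-15248 + 768/1559) + (-749310 + 201153) = -23770864/1559 - 548157 = -878347627/1559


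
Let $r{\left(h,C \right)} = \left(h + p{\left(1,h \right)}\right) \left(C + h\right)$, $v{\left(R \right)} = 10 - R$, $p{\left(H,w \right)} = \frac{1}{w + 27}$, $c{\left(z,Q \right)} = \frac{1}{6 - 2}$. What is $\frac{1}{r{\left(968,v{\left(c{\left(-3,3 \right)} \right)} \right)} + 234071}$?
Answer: $\frac{3980}{4698525251} \approx 8.4707 \cdot 10^{-7}$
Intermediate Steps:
$c{\left(z,Q \right)} = \frac{1}{4}$
$p{\left(H,w \right)} = \frac{1}{27 + w}$
$r{\left(h,C \right)} = \left(C + h\right) \left(h + \frac{1}{27 + h}\right)$ ($r{\left(h,C \right)} = \left(h + \frac{1}{27 + h}\right) \left(C + h\right) = \left(C + h\right) \left(h + \frac{1}{27 + h}\right)$)
$\frac{1}{r{\left(968,v{\left(c{\left(-3,3 \right)} \right)} \right)} + 234071} = \frac{1}{\frac{\left(10 - \frac{1}{4}\right) + 968 + 968 \left(27 + 968\right) \left(\left(10 - \frac{1}{4}\right) + 968\right)}{27 + 968} + 234071} = \frac{1}{\frac{\left(10 - \frac{1}{4}\right) + 968 + 968 \cdot 995 \left(\left(10 - \frac{1}{4}\right) + 968\right)}{995} + 234071} = \frac{1}{\frac{\frac{39}{4} + 968 + 968 \cdot 995 \left(\frac{39}{4} + 968\right)}{995} + 234071} = \frac{1}{\frac{\frac{39}{4} + 968 + 968 \cdot 995 \cdot \frac{3911}{4}}{995} + 234071} = \frac{1}{\frac{\frac{39}{4} + 968 + 941729690}{995} + 234071} = \frac{1}{\frac{1}{995} \cdot \frac{3766922671}{4} + 234071} = \frac{1}{\frac{3766922671}{3980} + 234071} = \frac{1}{\frac{4698525251}{3980}} = \frac{3980}{4698525251}$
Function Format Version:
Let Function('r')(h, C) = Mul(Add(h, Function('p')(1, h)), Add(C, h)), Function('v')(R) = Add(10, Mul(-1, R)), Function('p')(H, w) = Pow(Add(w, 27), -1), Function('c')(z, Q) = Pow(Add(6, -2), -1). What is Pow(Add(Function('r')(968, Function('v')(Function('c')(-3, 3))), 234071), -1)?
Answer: Rational(3980, 4698525251) ≈ 8.4707e-7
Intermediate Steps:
Function('c')(z, Q) = Rational(1, 4) (Function('c')(z, Q) = Pow(4, -1) = Rational(1, 4))
Function('p')(H, w) = Pow(Add(27, w), -1)
Function('r')(h, C) = Mul(Add(C, h), Add(h, Pow(Add(27, h), -1))) (Function('r')(h, C) = Mul(Add(h, Pow(Add(27, h), -1)), Add(C, h)) = Mul(Add(C, h), Add(h, Pow(Add(27, h), -1))))
Pow(Add(Function('r')(968, Function('v')(Function('c')(-3, 3))), 234071), -1) = Pow(Add(Mul(Pow(Add(27, 968), -1), Add(Add(10, Mul(-1, Rational(1, 4))), 968, Mul(968, Add(27, 968), Add(Add(10, Mul(-1, Rational(1, 4))), 968)))), 234071), -1) = Pow(Add(Mul(Pow(995, -1), Add(Add(10, Rational(-1, 4)), 968, Mul(968, 995, Add(Add(10, Rational(-1, 4)), 968)))), 234071), -1) = Pow(Add(Mul(Rational(1, 995), Add(Rational(39, 4), 968, Mul(968, 995, Add(Rational(39, 4), 968)))), 234071), -1) = Pow(Add(Mul(Rational(1, 995), Add(Rational(39, 4), 968, Mul(968, 995, Rational(3911, 4)))), 234071), -1) = Pow(Add(Mul(Rational(1, 995), Add(Rational(39, 4), 968, 941729690)), 234071), -1) = Pow(Add(Mul(Rational(1, 995), Rational(3766922671, 4)), 234071), -1) = Pow(Add(Rational(3766922671, 3980), 234071), -1) = Pow(Rational(4698525251, 3980), -1) = Rational(3980, 4698525251)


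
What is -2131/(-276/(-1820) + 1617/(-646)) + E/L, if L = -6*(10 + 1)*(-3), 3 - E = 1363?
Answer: 20513376230/22808313 ≈ 899.38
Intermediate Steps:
E = -1360 (E = 3 - 1*1363 = 3 - 1363 = -1360)
L = 198 (L = -6*11*(-3) = -66*(-3) = 198)
-2131/(-276/(-1820) + 1617/(-646)) + E/L = -2131/(-276/(-1820) + 1617/(-646)) - 1360/198 = -2131/(-276*(-1/1820) + 1617*(-1/646)) - 1360*1/198 = -2131/(69/455 - 1617/646) - 680/99 = -2131/(-691161/293930) - 680/99 = -2131*(-293930/691161) - 680/99 = 626364830/691161 - 680/99 = 20513376230/22808313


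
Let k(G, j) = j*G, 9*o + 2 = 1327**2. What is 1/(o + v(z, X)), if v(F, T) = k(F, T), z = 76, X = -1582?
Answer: 9/678839 ≈ 1.3258e-5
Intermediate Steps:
o = 1760927/9 (o = -2/9 + (1/9)*1327**2 = -2/9 + (1/9)*1760929 = -2/9 + 1760929/9 = 1760927/9 ≈ 1.9566e+5)
k(G, j) = G*j
v(F, T) = F*T
1/(o + v(z, X)) = 1/(1760927/9 + 76*(-1582)) = 1/(1760927/9 - 120232) = 1/(678839/9) = 9/678839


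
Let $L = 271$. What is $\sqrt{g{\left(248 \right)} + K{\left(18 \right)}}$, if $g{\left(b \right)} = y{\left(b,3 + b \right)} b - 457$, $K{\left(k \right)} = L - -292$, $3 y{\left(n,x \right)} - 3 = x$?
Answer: $\frac{\sqrt{189930}}{3} \approx 145.27$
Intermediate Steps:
$y{\left(n,x \right)} = 1 + \frac{x}{3}$
$K{\left(k \right)} = 563$ ($K{\left(k \right)} = 271 - -292 = 271 + 292 = 563$)
$g{\left(b \right)} = -457 + b \left(2 + \frac{b}{3}\right)$ ($g{\left(b \right)} = \left(1 + \frac{3 + b}{3}\right) b - 457 = \left(1 + \left(1 + \frac{b}{3}\right)\right) b - 457 = \left(2 + \frac{b}{3}\right) b - 457 = b \left(2 + \frac{b}{3}\right) - 457 = -457 + b \left(2 + \frac{b}{3}\right)$)
$\sqrt{g{\left(248 \right)} + K{\left(18 \right)}} = \sqrt{\left(-457 + \frac{1}{3} \cdot 248 \left(6 + 248\right)\right) + 563} = \sqrt{\left(-457 + \frac{1}{3} \cdot 248 \cdot 254\right) + 563} = \sqrt{\left(-457 + \frac{62992}{3}\right) + 563} = \sqrt{\frac{61621}{3} + 563} = \sqrt{\frac{63310}{3}} = \frac{\sqrt{189930}}{3}$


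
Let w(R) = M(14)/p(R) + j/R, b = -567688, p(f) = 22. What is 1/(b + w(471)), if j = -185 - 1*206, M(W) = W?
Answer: -5181/2941192532 ≈ -1.7615e-6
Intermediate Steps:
j = -391 (j = -185 - 206 = -391)
w(R) = 7/11 - 391/R (w(R) = 14/22 - 391/R = 14*(1/22) - 391/R = 7/11 - 391/R)
1/(b + w(471)) = 1/(-567688 + (7/11 - 391/471)) = 1/(-567688 - 1004/5181) = 1/(-2941192532/5181) = -5181/2941192532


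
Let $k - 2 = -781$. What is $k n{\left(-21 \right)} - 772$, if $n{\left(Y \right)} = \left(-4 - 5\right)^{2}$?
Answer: $-63871$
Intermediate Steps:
$k = -779$ ($k = 2 - 781 = -779$)
$n{\left(Y \right)} = 81$ ($n{\left(Y \right)} = \left(-9\right)^{2} = 81$)
$k n{\left(-21 \right)} - 772 = \left(-779\right) 81 - 772 = -63099 - 772 = -63871$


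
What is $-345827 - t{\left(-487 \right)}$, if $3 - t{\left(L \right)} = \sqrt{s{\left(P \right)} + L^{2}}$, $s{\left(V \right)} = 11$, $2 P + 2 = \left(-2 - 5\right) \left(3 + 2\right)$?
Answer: $-345830 + 2 \sqrt{59295} \approx -3.4534 \cdot 10^{5}$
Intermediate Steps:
$P = - \frac{37}{2}$ ($P = -1 + \frac{\left(-2 - 5\right) \left(3 + 2\right)}{2} = -1 + \frac{\left(-7\right) 5}{2} = -1 + \frac{1}{2} \left(-35\right) = -1 - \frac{35}{2} = - \frac{37}{2} \approx -18.5$)
$t{\left(L \right)} = 3 - \sqrt{11 + L^{2}}$
$-345827 - t{\left(-487 \right)} = -345827 - \left(3 - \sqrt{11 + \left(-487\right)^{2}}\right) = -345827 - \left(3 - \sqrt{11 + 237169}\right) = -345827 - \left(3 - \sqrt{237180}\right) = -345827 - \left(3 - 2 \sqrt{59295}\right) = -345830 + 2 \sqrt{59295}$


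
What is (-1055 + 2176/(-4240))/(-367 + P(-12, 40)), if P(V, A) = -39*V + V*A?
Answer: 279711/100435 ≈ 2.7850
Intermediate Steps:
P(V, A) = -39*V + A*V
(-1055 + 2176/(-4240))/(-367 + P(-12, 40)) = (-1055 + 2176/(-4240))/(-367 - 12*(-39 + 40)) = (-1055 + 2176*(-1/4240))/(-367 - 12*1) = (-1055 - 136/265)/(-367 - 12) = -279711/265/(-379) = -279711/265*(-1/379) = 279711/100435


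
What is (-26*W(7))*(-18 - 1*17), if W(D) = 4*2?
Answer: 7280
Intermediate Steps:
W(D) = 8
(-26*W(7))*(-18 - 1*17) = (-26*8)*(-18 - 1*17) = -208*(-18 - 17) = -208*(-35) = 7280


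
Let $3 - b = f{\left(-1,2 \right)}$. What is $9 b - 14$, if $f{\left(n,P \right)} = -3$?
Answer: $40$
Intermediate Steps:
$b = 6$ ($b = 3 - -3 = 3 + 3 = 6$)
$9 b - 14 = 9 \cdot 6 - 14 = 54 - 14 = 40$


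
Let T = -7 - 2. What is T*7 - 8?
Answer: -71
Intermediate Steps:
T = -9
T*7 - 8 = -9*7 - 8 = -63 - 8 = -71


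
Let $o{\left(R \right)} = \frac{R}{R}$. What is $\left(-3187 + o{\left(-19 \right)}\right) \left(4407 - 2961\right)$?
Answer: $-4606956$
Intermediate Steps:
$o{\left(R \right)} = 1$
$\left(-3187 + o{\left(-19 \right)}\right) \left(4407 - 2961\right) = \left(-3187 + 1\right) \left(4407 - 2961\right) = - 3186 \left(4407 - 2961\right) = \left(-3186\right) 1446 = -4606956$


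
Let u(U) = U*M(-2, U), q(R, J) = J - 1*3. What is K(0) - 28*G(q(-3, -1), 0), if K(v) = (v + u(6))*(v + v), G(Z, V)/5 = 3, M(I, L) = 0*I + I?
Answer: -420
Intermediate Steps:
M(I, L) = I (M(I, L) = 0 + I = I)
q(R, J) = -3 + J (q(R, J) = J - 3 = -3 + J)
u(U) = -2*U (u(U) = U*(-2) = -2*U)
G(Z, V) = 15 (G(Z, V) = 5*3 = 15)
K(v) = 2*v*(-12 + v) (K(v) = (v - 2*6)*(v + v) = (v - 12)*(2*v) = (-12 + v)*(2*v) = 2*v*(-12 + v))
K(0) - 28*G(q(-3, -1), 0) = 2*0*(-12 + 0) - 28*15 = 2*0*(-12) - 420 = 0 - 420 = -420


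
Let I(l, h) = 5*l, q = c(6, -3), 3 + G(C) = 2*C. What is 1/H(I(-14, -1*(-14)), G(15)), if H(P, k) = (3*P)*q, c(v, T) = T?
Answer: 1/630 ≈ 0.0015873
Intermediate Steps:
G(C) = -3 + 2*C
q = -3
H(P, k) = -9*P (H(P, k) = (3*P)*(-3) = -9*P)
1/H(I(-14, -1*(-14)), G(15)) = 1/(-45*(-14)) = 1/(-9*(-70)) = 1/630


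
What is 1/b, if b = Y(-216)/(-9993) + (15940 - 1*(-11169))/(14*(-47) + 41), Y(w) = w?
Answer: -2055227/90255655 ≈ -0.022771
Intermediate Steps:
b = -90255655/2055227 (b = -216/(-9993) + (15940 - 1*(-11169))/(14*(-47) + 41) = -216*(-1/9993) + (15940 + 11169)/(-658 + 41) = 72/3331 + 27109/(-617) = 72/3331 + 27109*(-1/617) = 72/3331 - 27109/617 = -90255655/2055227 ≈ -43.915)
1/b = 1/(-90255655/2055227) = -2055227/90255655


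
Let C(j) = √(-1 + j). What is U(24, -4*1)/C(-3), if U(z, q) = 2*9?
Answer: -9*I ≈ -9.0*I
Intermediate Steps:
U(z, q) = 18
U(24, -4*1)/C(-3) = 18/(√(-1 - 3)) = 18/(√(-4)) = 18/((2*I)) = 18*(-I/2) = -9*I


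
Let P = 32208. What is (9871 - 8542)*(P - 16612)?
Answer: 20727084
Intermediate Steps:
(9871 - 8542)*(P - 16612) = (9871 - 8542)*(32208 - 16612) = 1329*15596 = 20727084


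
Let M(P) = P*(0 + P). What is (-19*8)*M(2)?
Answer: -608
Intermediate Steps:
M(P) = P² (M(P) = P*P = P²)
(-19*8)*M(2) = -19*8*2² = -152*4 = -608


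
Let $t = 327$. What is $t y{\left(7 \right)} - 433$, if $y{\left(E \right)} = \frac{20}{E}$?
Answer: $\frac{3509}{7} \approx 501.29$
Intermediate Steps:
$t y{\left(7 \right)} - 433 = 327 \cdot \frac{20}{7} - 433 = \frac{6540}{7} - 433 = \frac{3509}{7}$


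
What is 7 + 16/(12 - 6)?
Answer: 29/3 ≈ 9.6667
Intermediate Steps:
7 + 16/(12 - 6) = 7 + 16/6 = 7 + 16*(⅙) = 7 + 8/3 = 29/3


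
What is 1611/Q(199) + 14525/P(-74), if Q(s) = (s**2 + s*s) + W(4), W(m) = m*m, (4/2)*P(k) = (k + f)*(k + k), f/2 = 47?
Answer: -12758413/1302696 ≈ -9.7939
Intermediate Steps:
f = 94 (f = 2*47 = 94)
P(k) = k*(94 + k) (P(k) = ((k + 94)*(k + k))/2 = ((94 + k)*(2*k))/2 = (2*k*(94 + k))/2 = k*(94 + k))
W(m) = m**2
Q(s) = 16 + 2*s**2 (Q(s) = (s**2 + s*s) + 4**2 = (s**2 + s**2) + 16 = 2*s**2 + 16 = 16 + 2*s**2)
1611/Q(199) + 14525/P(-74) = 1611/(16 + 2*199**2) + 14525/((-74*(94 - 74))) = 1611/(16 + 2*39601) + 14525/((-74*20)) = 1611/(16 + 79202) + 14525/(-1480) = 1611/79218 + 14525*(-1/1480) = 1611*(1/79218) - 2905/296 = 179/8802 - 2905/296 = -12758413/1302696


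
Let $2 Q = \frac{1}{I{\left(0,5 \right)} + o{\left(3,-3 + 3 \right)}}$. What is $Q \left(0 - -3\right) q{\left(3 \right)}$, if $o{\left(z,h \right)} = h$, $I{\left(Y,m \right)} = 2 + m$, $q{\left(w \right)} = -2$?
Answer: $- \frac{3}{7} \approx -0.42857$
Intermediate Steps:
$Q = \frac{1}{14}$ ($Q = \frac{1}{2 \left(\left(2 + 5\right) + \left(-3 + 3\right)\right)} = \frac{1}{2 \left(7 + 0\right)} = \frac{1}{2 \cdot 7} = \frac{1}{2} \cdot \frac{1}{7} = \frac{1}{14} \approx 0.071429$)
$Q \left(0 - -3\right) q{\left(3 \right)} = \frac{0 - -3}{14} \left(-2\right) = \frac{0 + 3}{14} \left(-2\right) = \frac{1}{14} \cdot 3 \left(-2\right) = \frac{3}{14} \left(-2\right) = - \frac{3}{7}$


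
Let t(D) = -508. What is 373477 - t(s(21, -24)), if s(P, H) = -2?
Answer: 373985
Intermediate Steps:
373477 - t(s(21, -24)) = 373477 - 1*(-508) = 373477 + 508 = 373985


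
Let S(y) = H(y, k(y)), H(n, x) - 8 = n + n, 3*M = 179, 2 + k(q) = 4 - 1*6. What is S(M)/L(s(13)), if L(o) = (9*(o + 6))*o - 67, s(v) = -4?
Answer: -382/417 ≈ -0.91607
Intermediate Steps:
k(q) = -4 (k(q) = -2 + (4 - 1*6) = -2 + (4 - 6) = -2 - 2 = -4)
L(o) = -67 + o*(54 + 9*o) (L(o) = (9*(6 + o))*o - 67 = (54 + 9*o)*o - 67 = o*(54 + 9*o) - 67 = -67 + o*(54 + 9*o))
M = 179/3 (M = (⅓)*179 = 179/3 ≈ 59.667)
H(n, x) = 8 + 2*n (H(n, x) = 8 + (n + n) = 8 + 2*n)
S(y) = 8 + 2*y
S(M)/L(s(13)) = (8 + 2*(179/3))/(-67 + 9*(-4)² + 54*(-4)) = (8 + 358/3)/(-67 + 9*16 - 216) = 382/(3*(-67 + 144 - 216)) = (382/3)/(-139) = (382/3)*(-1/139) = -382/417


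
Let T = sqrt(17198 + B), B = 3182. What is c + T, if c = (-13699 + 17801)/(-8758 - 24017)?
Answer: -4102/32775 + 2*sqrt(5095) ≈ 142.63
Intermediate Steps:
c = -4102/32775 (c = 4102/(-32775) = 4102*(-1/32775) = -4102/32775 ≈ -0.12516)
T = 2*sqrt(5095) (T = sqrt(17198 + 3182) = sqrt(20380) = 2*sqrt(5095) ≈ 142.76)
c + T = -4102/32775 + 2*sqrt(5095)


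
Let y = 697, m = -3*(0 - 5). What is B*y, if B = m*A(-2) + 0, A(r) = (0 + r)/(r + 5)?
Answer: -6970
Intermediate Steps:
A(r) = r/(5 + r)
m = 15 (m = -3*(-5) = 15)
B = -10 (B = 15*(-2/(5 - 2)) + 0 = 15*(-2/3) + 0 = 15*(-2*⅓) + 0 = 15*(-⅔) + 0 = -10 + 0 = -10)
B*y = -10*697 = -6970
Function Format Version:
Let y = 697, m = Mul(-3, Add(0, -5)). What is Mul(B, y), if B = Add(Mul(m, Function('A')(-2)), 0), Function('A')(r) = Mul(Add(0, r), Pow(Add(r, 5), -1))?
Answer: -6970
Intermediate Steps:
Function('A')(r) = Mul(r, Pow(Add(5, r), -1))
m = 15 (m = Mul(-3, -5) = 15)
B = -10 (B = Add(Mul(15, Mul(-2, Pow(Add(5, -2), -1))), 0) = Add(Mul(15, Mul(-2, Pow(3, -1))), 0) = Add(Mul(15, Mul(-2, Rational(1, 3))), 0) = Add(Mul(15, Rational(-2, 3)), 0) = Add(-10, 0) = -10)
Mul(B, y) = Mul(-10, 697) = -6970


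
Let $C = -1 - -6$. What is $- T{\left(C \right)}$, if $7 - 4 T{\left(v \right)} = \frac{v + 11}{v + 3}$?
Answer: $- \frac{5}{4} \approx -1.25$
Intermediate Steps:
$C = 5$ ($C = -1 + 6 = 5$)
$T{\left(v \right)} = \frac{7}{4} - \frac{11 + v}{4 \left(3 + v\right)}$ ($T{\left(v \right)} = \frac{7}{4} - \frac{\left(v + 11\right) \frac{1}{v + 3}}{4} = \frac{7}{4} - \frac{\left(11 + v\right) \frac{1}{3 + v}}{4} = \frac{7}{4} - \frac{\frac{1}{3 + v} \left(11 + v\right)}{4} = \frac{7}{4} - \frac{11 + v}{4 \left(3 + v\right)}$)
$- T{\left(C \right)} = - \frac{5 + 3 \cdot 5}{2 \left(3 + 5\right)} = - \frac{5 + 15}{2 \cdot 8} = - \frac{20}{2 \cdot 8} = \left(-1\right) \frac{5}{4} = - \frac{5}{4}$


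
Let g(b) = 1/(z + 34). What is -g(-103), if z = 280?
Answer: -1/314 ≈ -0.0031847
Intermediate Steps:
g(b) = 1/314 (g(b) = 1/(280 + 34) = 1/314)
-g(-103) = -1*1/314 = -1/314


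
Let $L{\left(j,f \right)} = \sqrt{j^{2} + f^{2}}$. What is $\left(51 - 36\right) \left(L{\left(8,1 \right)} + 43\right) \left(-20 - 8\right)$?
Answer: $-18060 - 420 \sqrt{65} \approx -21446.0$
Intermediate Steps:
$L{\left(j,f \right)} = \sqrt{f^{2} + j^{2}}$
$\left(51 - 36\right) \left(L{\left(8,1 \right)} + 43\right) \left(-20 - 8\right) = \left(51 - 36\right) \left(\sqrt{1^{2} + 8^{2}} + 43\right) \left(-20 - 8\right) = 15 \left(\sqrt{1 + 64} + 43\right) \left(-28\right) = 15 \left(\sqrt{65} + 43\right) \left(-28\right) = 15 \left(43 + \sqrt{65}\right) \left(-28\right) = 15 \left(-1204 - 28 \sqrt{65}\right) = -18060 - 420 \sqrt{65}$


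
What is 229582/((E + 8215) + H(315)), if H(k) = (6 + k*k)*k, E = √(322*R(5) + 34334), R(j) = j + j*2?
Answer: 1794526555090/244390376330309 - 114791*√9791/244390376330309 ≈ 0.0073428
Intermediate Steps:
R(j) = 3*j (R(j) = j + 2*j = 3*j)
E = 2*√9791 (E = √(322*(3*5) + 34334) = √(322*15 + 34334) = √(4830 + 34334) = √39164 = 2*√9791 ≈ 197.90)
H(k) = k*(6 + k²) (H(k) = (6 + k²)*k = k*(6 + k²))
229582/((E + 8215) + H(315)) = 229582/((2*√9791 + 8215) + 315*(6 + 315²)) = 229582/((8215 + 2*√9791) + 315*(6 + 99225)) = 229582/((8215 + 2*√9791) + 315*99231) = 229582/((8215 + 2*√9791) + 31257765) = 229582/(31265980 + 2*√9791)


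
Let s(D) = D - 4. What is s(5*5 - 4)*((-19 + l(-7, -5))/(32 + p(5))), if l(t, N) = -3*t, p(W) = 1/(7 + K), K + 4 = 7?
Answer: 340/321 ≈ 1.0592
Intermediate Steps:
K = 3 (K = -4 + 7 = 3)
p(W) = ⅒ (p(W) = 1/(7 + 3) = 1/10 = ⅒)
s(D) = -4 + D
s(5*5 - 4)*((-19 + l(-7, -5))/(32 + p(5))) = (-4 + (5*5 - 4))*((-19 - 3*(-7))/(32 + ⅒)) = (-4 + (25 - 4))*((-19 + 21)/(321/10)) = (-4 + 21)*(2*(10/321)) = 17*(20/321) = 340/321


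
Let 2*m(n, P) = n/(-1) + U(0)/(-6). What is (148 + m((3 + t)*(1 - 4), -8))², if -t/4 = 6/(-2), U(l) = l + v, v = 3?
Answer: 463761/16 ≈ 28985.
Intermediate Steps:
U(l) = 3 + l (U(l) = l + 3 = 3 + l)
t = 12 (t = -24/(-2) = -24*(-1)/2 = -4*(-3) = 12)
m(n, P) = -¼ - n/2 (m(n, P) = (n/(-1) + (3 + 0)/(-6))/2 = (n*(-1) + 3*(-⅙))/2 = (-n - ½)/2 = (-½ - n)/2 = -¼ - n/2)
(148 + m((3 + t)*(1 - 4), -8))² = (148 + (-¼ - (3 + 12)*(1 - 4)/2))² = (148 + (-¼ - 15*(-3)/2))² = (148 + (-¼ - ½*(-45)))² = (148 + (-¼ + 45/2))² = (148 + 89/4)² = (681/4)² = 463761/16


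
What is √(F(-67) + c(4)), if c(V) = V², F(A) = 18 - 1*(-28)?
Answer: √62 ≈ 7.8740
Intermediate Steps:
F(A) = 46 (F(A) = 18 + 28 = 46)
√(F(-67) + c(4)) = √(46 + 4²) = √(46 + 16) = √62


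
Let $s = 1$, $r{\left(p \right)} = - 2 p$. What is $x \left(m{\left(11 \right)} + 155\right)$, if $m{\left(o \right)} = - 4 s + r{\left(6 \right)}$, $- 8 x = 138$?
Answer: $- \frac{9591}{4} \approx -2397.8$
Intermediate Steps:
$x = - \frac{69}{4}$ ($x = \left(- \frac{1}{8}\right) 138 = - \frac{69}{4} \approx -17.25$)
$m{\left(o \right)} = -16$ ($m{\left(o \right)} = \left(-4\right) 1 - 12 = -4 - 12 = -16$)
$x \left(m{\left(11 \right)} + 155\right) = - \frac{69 \left(-16 + 155\right)}{4} = \left(- \frac{69}{4}\right) 139 = - \frac{9591}{4}$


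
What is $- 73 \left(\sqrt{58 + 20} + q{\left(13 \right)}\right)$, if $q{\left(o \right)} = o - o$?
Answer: $- 73 \sqrt{78} \approx -644.72$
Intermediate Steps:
$q{\left(o \right)} = 0$
$- 73 \left(\sqrt{58 + 20} + q{\left(13 \right)}\right) = - 73 \left(\sqrt{58 + 20} + 0\right) = - 73 \left(\sqrt{78} + 0\right) = - 73 \sqrt{78}$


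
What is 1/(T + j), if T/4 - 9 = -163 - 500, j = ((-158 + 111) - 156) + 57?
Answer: -1/2762 ≈ -0.00036206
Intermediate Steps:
j = -146 (j = (-47 - 156) + 57 = -203 + 57 = -146)
T = -2616 (T = 36 + 4*(-163 - 500) = 36 + 4*(-663) = 36 - 2652 = -2616)
1/(T + j) = 1/(-2616 - 146) = 1/(-2762) = -1/2762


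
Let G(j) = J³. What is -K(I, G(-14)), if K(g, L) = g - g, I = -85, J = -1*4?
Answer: 0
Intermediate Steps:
J = -4
G(j) = -64 (G(j) = (-4)³ = -64)
K(g, L) = 0
-K(I, G(-14)) = -1*0 = 0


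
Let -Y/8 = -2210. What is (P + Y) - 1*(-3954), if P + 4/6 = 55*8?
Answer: 66220/3 ≈ 22073.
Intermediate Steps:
Y = 17680 (Y = -8*(-2210) = 17680)
P = 1318/3 (P = -⅔ + 55*8 = -⅔ + 440 = 1318/3 ≈ 439.33)
(P + Y) - 1*(-3954) = (1318/3 + 17680) - 1*(-3954) = 54358/3 + 3954 = 66220/3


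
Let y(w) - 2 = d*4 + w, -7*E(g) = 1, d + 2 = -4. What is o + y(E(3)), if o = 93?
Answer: 496/7 ≈ 70.857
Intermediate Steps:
d = -6 (d = -2 - 4 = -6)
E(g) = -1/7 (E(g) = -1/7*1 = -1/7)
y(w) = -22 + w (y(w) = 2 + (-6*4 + w) = 2 + (-24 + w) = -22 + w)
o + y(E(3)) = 93 + (-22 - 1/7) = 93 - 155/7 = 496/7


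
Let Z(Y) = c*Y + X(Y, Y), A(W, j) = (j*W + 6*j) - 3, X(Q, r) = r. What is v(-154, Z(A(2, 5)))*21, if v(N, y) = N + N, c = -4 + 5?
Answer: -6468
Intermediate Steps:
c = 1
A(W, j) = -3 + 6*j + W*j (A(W, j) = (W*j + 6*j) - 3 = (6*j + W*j) - 3 = -3 + 6*j + W*j)
Z(Y) = 2*Y (Z(Y) = 1*Y + Y = Y + Y = 2*Y)
v(N, y) = 2*N
v(-154, Z(A(2, 5)))*21 = (2*(-154))*21 = -308*21 = -6468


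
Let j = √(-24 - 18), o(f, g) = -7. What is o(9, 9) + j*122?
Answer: -7 + 122*I*√42 ≈ -7.0 + 790.65*I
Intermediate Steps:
j = I*√42 (j = √(-42) = I*√42 ≈ 6.4807*I)
o(9, 9) + j*122 = -7 + (I*√42)*122 = -7 + 122*I*√42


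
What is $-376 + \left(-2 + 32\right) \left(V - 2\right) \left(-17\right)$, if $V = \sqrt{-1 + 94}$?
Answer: $644 - 510 \sqrt{93} \approx -4274.3$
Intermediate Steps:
$V = \sqrt{93} \approx 9.6436$
$-376 + \left(-2 + 32\right) \left(V - 2\right) \left(-17\right) = -376 + \left(-2 + 32\right) \left(\sqrt{93} - 2\right) \left(-17\right) = -376 + 30 \left(-2 + \sqrt{93}\right) \left(-17\right) = -376 + \left(-60 + 30 \sqrt{93}\right) \left(-17\right) = -376 + \left(1020 - 510 \sqrt{93}\right) = 644 - 510 \sqrt{93}$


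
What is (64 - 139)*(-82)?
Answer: 6150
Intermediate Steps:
(64 - 139)*(-82) = -75*(-82) = 6150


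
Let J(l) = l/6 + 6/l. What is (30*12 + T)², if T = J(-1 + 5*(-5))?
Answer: 192155044/1521 ≈ 1.2633e+5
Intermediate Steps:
J(l) = 6/l + l/6 (J(l) = l*(⅙) + 6/l = l/6 + 6/l = 6/l + l/6)
T = -178/39 (T = 6/(-1 + 5*(-5)) + (-1 + 5*(-5))/6 = 6/(-1 - 25) + (-1 - 25)/6 = 6/(-26) + (⅙)*(-26) = 6*(-1/26) - 13/3 = -3/13 - 13/3 = -178/39 ≈ -4.5641)
(30*12 + T)² = (30*12 - 178/39)² = (360 - 178/39)² = (13862/39)² = 192155044/1521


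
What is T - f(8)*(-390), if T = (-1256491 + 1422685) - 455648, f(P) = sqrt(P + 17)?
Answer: -287504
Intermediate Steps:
f(P) = sqrt(17 + P)
T = -289454 (T = 166194 - 455648 = -289454)
T - f(8)*(-390) = -289454 - sqrt(17 + 8)*(-390) = -289454 - sqrt(25)*(-390) = -289454 - 5*(-390) = -289454 - 1*(-1950) = -289454 + 1950 = -287504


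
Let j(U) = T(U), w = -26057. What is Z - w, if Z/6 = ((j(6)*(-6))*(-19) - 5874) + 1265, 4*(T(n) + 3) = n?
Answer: -2623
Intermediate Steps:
T(n) = -3 + n/4
j(U) = -3 + U/4
Z = -28680 (Z = 6*((((-3 + (1/4)*6)*(-6))*(-19) - 5874) + 1265) = 6*((((-3 + 3/2)*(-6))*(-19) - 5874) + 1265) = 6*((-3/2*(-6)*(-19) - 5874) + 1265) = 6*((9*(-19) - 5874) + 1265) = 6*((-171 - 5874) + 1265) = 6*(-6045 + 1265) = 6*(-4780) = -28680)
Z - w = -28680 - 1*(-26057) = -28680 + 26057 = -2623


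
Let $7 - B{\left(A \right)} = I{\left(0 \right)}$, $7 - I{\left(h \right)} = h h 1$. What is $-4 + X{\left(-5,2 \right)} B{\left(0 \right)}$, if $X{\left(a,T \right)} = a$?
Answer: $-4$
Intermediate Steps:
$I{\left(h \right)} = 7 - h^{2}$ ($I{\left(h \right)} = 7 - h h 1 = 7 - h^{2} \cdot 1 = 7 - h^{2}$)
$B{\left(A \right)} = 0$ ($B{\left(A \right)} = 7 - \left(7 - 0^{2}\right) = 7 - \left(7 - 0\right) = 7 - \left(7 + 0\right) = 7 - 7 = 0$)
$-4 + X{\left(-5,2 \right)} B{\left(0 \right)} = -4 - 0 = -4 + 0 = -4$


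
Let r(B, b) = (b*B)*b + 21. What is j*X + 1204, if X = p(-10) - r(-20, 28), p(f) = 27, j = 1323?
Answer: 20753782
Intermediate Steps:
r(B, b) = 21 + B*b² (r(B, b) = (B*b)*b + 21 = B*b² + 21 = 21 + B*b²)
X = 15686 (X = 27 - (21 - 20*28²) = 27 - (21 - 20*784) = 27 - (21 - 15680) = 27 - 1*(-15659) = 27 + 15659 = 15686)
j*X + 1204 = 1323*15686 + 1204 = 20752578 + 1204 = 20753782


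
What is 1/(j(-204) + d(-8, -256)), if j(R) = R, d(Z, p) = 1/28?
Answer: -28/5711 ≈ -0.0049028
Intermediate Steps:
d(Z, p) = 1/28
1/(j(-204) + d(-8, -256)) = 1/(-204 + 1/28) = 1/(-5711/28) = -28/5711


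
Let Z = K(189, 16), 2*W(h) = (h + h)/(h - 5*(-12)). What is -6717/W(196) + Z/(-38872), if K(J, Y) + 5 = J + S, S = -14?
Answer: -8355307333/952364 ≈ -8773.2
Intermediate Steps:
K(J, Y) = -19 + J (K(J, Y) = -5 + (J - 14) = -5 + (-14 + J) = -19 + J)
W(h) = h/(60 + h) (W(h) = ((h + h)/(h - 5*(-12)))/2 = ((2*h)/(h + 60))/2 = ((2*h)/(60 + h))/2 = (2*h/(60 + h))/2 = h/(60 + h))
Z = 170 (Z = -19 + 189 = 170)
-6717/W(196) + Z/(-38872) = -6717/(196/(60 + 196)) + 170/(-38872) = -6717/(196/256) + 170*(-1/38872) = -6717/(196*(1/256)) - 85/19436 = -6717/49/64 - 85/19436 = -6717*64/49 - 85/19436 = -429888/49 - 85/19436 = -8355307333/952364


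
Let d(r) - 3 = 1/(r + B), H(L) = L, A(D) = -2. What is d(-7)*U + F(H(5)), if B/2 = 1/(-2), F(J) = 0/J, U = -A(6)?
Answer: 23/4 ≈ 5.7500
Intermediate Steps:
U = 2 (U = -1*(-2) = 2)
F(J) = 0
B = -1 (B = 2*(1/(-2)) = 2*(1*(-½)) = 2*(-½) = -1)
d(r) = 3 + 1/(-1 + r) (d(r) = 3 + 1/(r - 1) = 3 + 1/(-1 + r))
d(-7)*U + F(H(5)) = ((-2 + 3*(-7))/(-1 - 7))*2 + 0 = ((-2 - 21)/(-8))*2 + 0 = -⅛*(-23)*2 + 0 = (23/8)*2 + 0 = 23/4 + 0 = 23/4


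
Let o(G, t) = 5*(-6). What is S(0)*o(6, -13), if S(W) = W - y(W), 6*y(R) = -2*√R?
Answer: 0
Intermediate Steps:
o(G, t) = -30
y(R) = -√R/3 (y(R) = (-2*√R)/6 = -√R/3)
S(W) = W + √W/3 (S(W) = W - (-1)*√W/3 = W + √W/3)
S(0)*o(6, -13) = (0 + √0/3)*(-30) = (0 + (⅓)*0)*(-30) = (0 + 0)*(-30) = 0*(-30) = 0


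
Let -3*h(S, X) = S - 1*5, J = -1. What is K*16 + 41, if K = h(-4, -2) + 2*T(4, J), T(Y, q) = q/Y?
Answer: 81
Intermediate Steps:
h(S, X) = 5/3 - S/3 (h(S, X) = -(S - 1*5)/3 = -(S - 5)/3 = -(-5 + S)/3 = 5/3 - S/3)
K = 5/2 (K = (5/3 - ⅓*(-4)) + 2*(-1/4) = (5/3 + 4/3) + 2*(-1*¼) = 3 + 2*(-¼) = 3 - ½ = 5/2 ≈ 2.5000)
K*16 + 41 = (5/2)*16 + 41 = 40 + 41 = 81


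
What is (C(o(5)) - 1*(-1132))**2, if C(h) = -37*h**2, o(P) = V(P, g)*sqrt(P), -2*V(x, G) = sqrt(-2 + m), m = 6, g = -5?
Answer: 896809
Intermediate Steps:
V(x, G) = -1 (V(x, G) = -sqrt(-2 + 6)/2 = -sqrt(4)/2 = -1/2*2 = -1)
o(P) = -sqrt(P)
(C(o(5)) - 1*(-1132))**2 = (-37*(-sqrt(5))**2 - 1*(-1132))**2 = (-37*5 + 1132)**2 = (-185 + 1132)**2 = 947**2 = 896809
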